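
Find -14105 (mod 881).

872

-14105 = -17*881 + 872, so -14105 ≡ 872 (mod 881).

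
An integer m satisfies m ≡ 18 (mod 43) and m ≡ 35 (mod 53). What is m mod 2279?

43⁻¹ mod 53: 43·37 ≡ 1 (mod 53), so 43⁻¹ ≡ 37.
m = 18 + 43·((35 − 18)·37 mod 53) = 18 + 43·46 = 1996.
Check: 1996 mod 43 = 18, 1996 mod 53 = 35. ✓

1996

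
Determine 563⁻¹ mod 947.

619

By the extended Euclidean algorithm:
947 = 1*563 + 384
563 = 1*384 + 179
384 = 2*179 + 26
179 = 6*26 + 23
26 = 1*23 + 3
23 = 7*3 + 2
3 = 1*2 + 1
2 = 2*1 + 0
gcd(563, 947) = 1, so the inverse exists.
Bézout: 1 = 195*947 − 328*563.
So 563⁻¹ ≡ −328 ≡ 619 (mod 947).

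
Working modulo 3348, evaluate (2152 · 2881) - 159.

2152 · 2881 = 6199912 ≡ 2764 (mod 3348)
2764 - 159 = 2605

2605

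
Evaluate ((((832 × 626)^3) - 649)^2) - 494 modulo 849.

29

832 × 626 = 520832 ≡ 395 (mod 849)
(395)^3 ≡ 116 (mod 849)
116 - 649 = -533 ≡ 316 (mod 849)
(316)^2 ≡ 523 (mod 849)
523 - 494 = 29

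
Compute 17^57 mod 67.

40

Compute successive squares:
17^1 ≡ 17 (mod 67)
17^2 ≡ 17^2 = 289 ≡ 21 (mod 67)
17^4 ≡ 21^2 = 441 ≡ 39 (mod 67)
17^8 ≡ 39^2 = 1521 ≡ 47 (mod 67)
17^16 ≡ 47^2 = 2209 ≡ 65 (mod 67)
17^32 ≡ 65^2 = 4225 ≡ 4 (mod 67)
17^57 = 17^32 · 17^16 · 17^8 · 17^1 ≡ 4 · 65 · 47 · 17 (mod 67).
Accumulate the product:
4 · 65 = 260 ≡ 59
59 · 47 = 2773 ≡ 26
26 · 17 = 442 ≡ 40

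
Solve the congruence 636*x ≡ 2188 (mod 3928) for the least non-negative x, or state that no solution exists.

gcd(636, 3928) = 4, and 4 | 2188, so solutions exist.
Divide through by 4: 159*x ≡ 547 mod 982.
159⁻¹ ≡ 105 (mod 982).
x ≡ 105*547 ≡ 479 (mod 982).
The smallest non-negative solution is x = 479.

479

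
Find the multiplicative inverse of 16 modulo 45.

45 = 2×16 + 13
16 = 1×13 + 3
13 = 4×3 + 1
3 = 3×1 + 0
gcd(16, 45) = 1, so the inverse exists.
Back-substitute for 1:
1 = 1×13 − 4×3
  = −4×16 + 5×13
  = 5×45 − 14×16
So 16⁻¹ ≡ −14 ≡ 31 (mod 45).

31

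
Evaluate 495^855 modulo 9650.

Using repeated squaring:
855 in binary is 1101010111, i.e. 855 = 512 + 256 + 64 + 16 + 4 + 2 + 1.
495^1 ≡ 495 (mod 9650)
495^2 ≡ 495^2 = 245025 ≡ 3775 (mod 9650)
495^4 ≡ 3775^2 = 14250625 ≡ 7225 (mod 9650)
495^8 ≡ 7225^2 = 52200625 ≡ 3775 (mod 9650)
495^16 ≡ 3775^2 = 14250625 ≡ 7225 (mod 9650)
495^32 ≡ 7225^2 = 52200625 ≡ 3775 (mod 9650)
495^64 ≡ 3775^2 = 14250625 ≡ 7225 (mod 9650)
495^128 ≡ 7225^2 = 52200625 ≡ 3775 (mod 9650)
495^256 ≡ 3775^2 = 14250625 ≡ 7225 (mod 9650)
495^512 ≡ 7225^2 = 52200625 ≡ 3775 (mod 9650)
495^855 = 495^512 * 495^256 * 495^64 * 495^16 * 495^4 * 495^2 * 495^1 ≡ 3775 * 7225 * 7225 * 7225 * 7225 * 3775 * 495 (mod 9650).
Accumulate the product:
3775 * 7225 = 27274375 ≡ 3475
3475 * 7225 = 25106875 ≡ 7225
7225 * 7225 = 52200625 ≡ 3775
3775 * 7225 = 27274375 ≡ 3475
3475 * 3775 = 13118125 ≡ 3775
3775 * 495 = 1868625 ≡ 6175

6175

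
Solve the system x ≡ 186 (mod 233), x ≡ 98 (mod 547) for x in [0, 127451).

40029

233⁻¹ mod 547: 233×54 ≡ 1 (mod 547), so 233⁻¹ ≡ 54.
x = 186 + 233×((98 − 186)×54 mod 547) = 186 + 233×171 = 40029.
Check: 40029 mod 233 = 186, 40029 mod 547 = 98. ✓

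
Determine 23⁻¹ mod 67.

35

Run the extended Euclidean algorithm:
67 = 2×23 + 21
23 = 1×21 + 2
21 = 10×2 + 1
2 = 2×1 + 0
gcd(23, 67) = 1, so the inverse exists.
Bézout: 1 = 11×67 − 32×23.
So 23⁻¹ ≡ −32 ≡ 35 (mod 67).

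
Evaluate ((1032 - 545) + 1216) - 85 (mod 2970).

1618

1032 - 545 = 487
487 + 1216 = 1703
1703 - 85 = 1618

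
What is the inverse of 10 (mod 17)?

By the extended Euclidean algorithm:
17 = 1*10 + 7
10 = 1*7 + 3
7 = 2*3 + 1
3 = 3*1 + 0
gcd(10, 17) = 1, so the inverse exists.
Bézout: 1 = 3*17 − 5*10.
So 10⁻¹ ≡ −5 ≡ 12 (mod 17).

12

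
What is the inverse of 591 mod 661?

576

Run the extended Euclidean algorithm:
661 = 1*591 + 70
591 = 8*70 + 31
70 = 2*31 + 8
31 = 3*8 + 7
8 = 1*7 + 1
7 = 7*1 + 0
gcd(591, 661) = 1, so the inverse exists.
Bézout: 1 = 76*661 − 85*591.
So 591⁻¹ ≡ −85 ≡ 576 (mod 661).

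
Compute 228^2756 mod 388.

64

Compute successive squares:
228^1 ≡ 228 (mod 388)
228^2 ≡ 228^2 = 51984 ≡ 380 (mod 388)
228^4 ≡ 380^2 = 144400 ≡ 64 (mod 388)
228^8 ≡ 64^2 = 4096 ≡ 216 (mod 388)
228^16 ≡ 216^2 = 46656 ≡ 96 (mod 388)
228^32 ≡ 96^2 = 9216 ≡ 292 (mod 388)
228^64 ≡ 292^2 = 85264 ≡ 292 (mod 388)
228^128 ≡ 292^2 = 85264 ≡ 292 (mod 388)
228^256 ≡ 292^2 = 85264 ≡ 292 (mod 388)
228^512 ≡ 292^2 = 85264 ≡ 292 (mod 388)
228^1024 ≡ 292^2 = 85264 ≡ 292 (mod 388)
228^2048 ≡ 292^2 = 85264 ≡ 292 (mod 388)
228^2756 = 228^2048 · 228^512 · 228^128 · 228^64 · 228^4 ≡ 292 · 292 · 292 · 292 · 64 (mod 388).
Accumulate the product:
292 · 292 = 85264 ≡ 292
292 · 292 = 85264 ≡ 292
292 · 292 = 85264 ≡ 292
292 · 64 = 18688 ≡ 64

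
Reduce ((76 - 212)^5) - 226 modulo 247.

76 - 212 = -136 ≡ 111 (mod 247)
(111)^5 ≡ 232 (mod 247)
232 - 226 = 6

6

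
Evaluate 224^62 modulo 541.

By square-and-multiply:
62 in binary is 111110, i.e. 62 = 32 + 16 + 8 + 4 + 2.
224^1 ≡ 224 (mod 541)
224^2 ≡ 224^2 = 50176 ≡ 404 (mod 541)
224^4 ≡ 404^2 = 163216 ≡ 375 (mod 541)
224^8 ≡ 375^2 = 140625 ≡ 506 (mod 541)
224^16 ≡ 506^2 = 256036 ≡ 143 (mod 541)
224^32 ≡ 143^2 = 20449 ≡ 432 (mod 541)
224^62 = 224^32 * 224^16 * 224^8 * 224^4 * 224^2 ≡ 432 * 143 * 506 * 375 * 404 (mod 541).
Accumulate the product:
432 * 143 = 61776 ≡ 102
102 * 506 = 51612 ≡ 217
217 * 375 = 81375 ≡ 225
225 * 404 = 90900 ≡ 12

12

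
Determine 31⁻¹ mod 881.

540

881 = 28×31 + 13
31 = 2×13 + 5
13 = 2×5 + 3
5 = 1×3 + 2
3 = 1×2 + 1
2 = 2×1 + 0
gcd(31, 881) = 1, so the inverse exists.
Back-substitute for 1:
1 = 1×3 − 1×2
  = −1×5 + 2×3
  = 2×13 − 5×5
  = −5×31 + 12×13
  = 12×881 − 341×31
So 31⁻¹ ≡ −341 ≡ 540 (mod 881).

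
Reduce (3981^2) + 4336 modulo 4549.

3981

(3981)^2 ≡ 4194 (mod 4549)
4194 + 4336 = 8530 ≡ 3981 (mod 4549)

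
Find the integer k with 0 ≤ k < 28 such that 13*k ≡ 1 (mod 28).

13

28 = 2*13 + 2
13 = 6*2 + 1
2 = 2*1 + 0
gcd(13, 28) = 1, so the inverse exists.
Bézout: 1 = −6*28 + 13*13.
So 13⁻¹ ≡ 13 (mod 28).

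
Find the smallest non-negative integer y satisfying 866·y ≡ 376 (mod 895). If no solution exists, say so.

666

gcd(866, 895) = 1, so a unique solution mod 895 exists.
866⁻¹ ≡ 216 (mod 895).
y ≡ 216·376 ≡ 666 (mod 895).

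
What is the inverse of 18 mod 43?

12

Run the extended Euclidean algorithm:
43 = 2·18 + 7
18 = 2·7 + 4
7 = 1·4 + 3
4 = 1·3 + 1
3 = 3·1 + 0
gcd(18, 43) = 1, so the inverse exists.
Bézout: 1 = −5·43 + 12·18.
So 18⁻¹ ≡ 12 (mod 43).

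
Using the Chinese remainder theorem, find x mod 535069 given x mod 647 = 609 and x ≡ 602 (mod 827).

647⁻¹ mod 827: 647*657 ≡ 1 (mod 827), so 647⁻¹ ≡ 657.
x = 609 + 647*((602 − 609)*657 mod 827) = 609 + 647*363 = 235470.

235470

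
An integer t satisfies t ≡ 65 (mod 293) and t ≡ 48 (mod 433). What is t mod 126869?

293⁻¹ mod 433: 293*300 ≡ 1 (mod 433), so 293⁻¹ ≡ 300.
t = 65 + 293*((48 − 65)*300 mod 433) = 65 + 293*96 = 28193.

28193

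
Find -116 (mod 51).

-116 = -3·51 + 37, so -116 ≡ 37 (mod 51).

37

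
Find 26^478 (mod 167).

Compute successive squares:
478 in binary is 111011110, i.e. 478 = 256 + 128 + 64 + 16 + 8 + 4 + 2.
26^1 ≡ 26 (mod 167)
26^2 ≡ 26^2 = 676 ≡ 8 (mod 167)
26^4 ≡ 8^2 = 64 (mod 167)
26^8 ≡ 64^2 = 4096 ≡ 88 (mod 167)
26^16 ≡ 88^2 = 7744 ≡ 62 (mod 167)
26^32 ≡ 62^2 = 3844 ≡ 3 (mod 167)
26^64 ≡ 3^2 = 9 (mod 167)
26^128 ≡ 9^2 = 81 (mod 167)
26^256 ≡ 81^2 = 6561 ≡ 48 (mod 167)
26^478 = 26^256 · 26^128 · 26^64 · 26^16 · 26^8 · 26^4 · 26^2 ≡ 48 · 81 · 9 · 62 · 88 · 64 · 8 (mod 167).
Accumulate the product:
48 · 81 = 3888 ≡ 47
47 · 9 = 423 ≡ 89
89 · 62 = 5518 ≡ 7
7 · 88 = 616 ≡ 115
115 · 64 = 7360 ≡ 12
12 · 8 = 96

96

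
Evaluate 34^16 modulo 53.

24

Using repeated squaring:
34^1 ≡ 34 (mod 53)
34^2 ≡ 34^2 = 1156 ≡ 43 (mod 53)
34^4 ≡ 43^2 = 1849 ≡ 47 (mod 53)
34^8 ≡ 47^2 = 2209 ≡ 36 (mod 53)
34^16 ≡ 36^2 = 1296 ≡ 24 (mod 53)
So 34^16 ≡ 24 (mod 53).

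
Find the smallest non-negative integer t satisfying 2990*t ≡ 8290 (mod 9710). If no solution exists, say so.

gcd(2990, 9710) = 10, and 10 | 8290, so solutions exist.
Divide through by 10: 299*t ≡ 829 mod 971.
299⁻¹ ≡ 328 (mod 971).
t ≡ 328*829 ≡ 32 (mod 971).
The smallest non-negative solution is t = 32.

32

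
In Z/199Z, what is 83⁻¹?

12

Apply the Euclidean algorithm and back-substitute:
199 = 2×83 + 33
83 = 2×33 + 17
33 = 1×17 + 16
17 = 1×16 + 1
16 = 16×1 + 0
gcd(83, 199) = 1, so the inverse exists.
Bézout: 1 = −5×199 + 12×83.
So 83⁻¹ ≡ 12 (mod 199).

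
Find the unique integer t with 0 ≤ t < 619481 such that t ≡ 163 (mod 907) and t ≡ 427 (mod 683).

554340

907⁻¹ mod 683: 907*186 ≡ 1 (mod 683), so 907⁻¹ ≡ 186.
t = 163 + 907*((427 − 163)*186 mod 683) = 163 + 907*611 = 554340.
Check: 554340 mod 907 = 163, 554340 mod 683 = 427. ✓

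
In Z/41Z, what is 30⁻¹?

Run the extended Euclidean algorithm:
41 = 1×30 + 11
30 = 2×11 + 8
11 = 1×8 + 3
8 = 2×3 + 2
3 = 1×2 + 1
2 = 2×1 + 0
gcd(30, 41) = 1, so the inverse exists.
Back-substitute for 1:
1 = 1×3 − 1×2
  = −1×8 + 3×3
  = 3×11 − 4×8
  = −4×30 + 11×11
  = 11×41 − 15×30
So 30⁻¹ ≡ −15 ≡ 26 (mod 41).

26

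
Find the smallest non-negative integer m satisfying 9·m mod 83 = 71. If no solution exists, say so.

54

gcd(9, 83) = 1, so a unique solution mod 83 exists.
9⁻¹ ≡ 37 (mod 83).
m ≡ 37·71 ≡ 54 (mod 83).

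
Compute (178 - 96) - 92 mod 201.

178 - 96 = 82
82 - 92 = -10 ≡ 191 (mod 201)

191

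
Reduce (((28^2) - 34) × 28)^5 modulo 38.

28

(28)^2 ≡ 24 (mod 38)
24 - 34 = -10 ≡ 28 (mod 38)
28 × 28 = 784 ≡ 24 (mod 38)
(24)^5 ≡ 28 (mod 38)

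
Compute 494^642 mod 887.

Using repeated squaring:
642 in binary is 1010000010, i.e. 642 = 512 + 128 + 2.
494^1 ≡ 494 (mod 887)
494^2 ≡ 494^2 = 244036 ≡ 111 (mod 887)
494^4 ≡ 111^2 = 12321 ≡ 790 (mod 887)
494^8 ≡ 790^2 = 624100 ≡ 539 (mod 887)
494^16 ≡ 539^2 = 290521 ≡ 472 (mod 887)
494^32 ≡ 472^2 = 222784 ≡ 147 (mod 887)
494^64 ≡ 147^2 = 21609 ≡ 321 (mod 887)
494^128 ≡ 321^2 = 103041 ≡ 149 (mod 887)
494^256 ≡ 149^2 = 22201 ≡ 26 (mod 887)
494^512 ≡ 26^2 = 676 (mod 887)
494^642 = 494^512 × 494^128 × 494^2 ≡ 676 × 149 × 111 (mod 887).
Accumulate the product:
676 × 149 = 100724 ≡ 493
493 × 111 = 54723 ≡ 616

616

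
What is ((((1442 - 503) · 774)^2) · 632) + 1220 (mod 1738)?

1442 - 503 = 939
939 · 774 = 726786 ≡ 302 (mod 1738)
(302)^2 ≡ 828 (mod 1738)
828 · 632 = 523296 ≡ 158 (mod 1738)
158 + 1220 = 1378

1378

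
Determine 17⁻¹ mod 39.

23

Apply the Euclidean algorithm and back-substitute:
39 = 2·17 + 5
17 = 3·5 + 2
5 = 2·2 + 1
2 = 2·1 + 0
gcd(17, 39) = 1, so the inverse exists.
Bézout: 1 = 7·39 − 16·17.
So 17⁻¹ ≡ −16 ≡ 23 (mod 39).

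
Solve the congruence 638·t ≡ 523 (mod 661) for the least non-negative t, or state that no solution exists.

gcd(638, 661) = 1, so a unique solution mod 661 exists.
638⁻¹ ≡ 546 (mod 661).
t ≡ 546·523 ≡ 6 (mod 661).

6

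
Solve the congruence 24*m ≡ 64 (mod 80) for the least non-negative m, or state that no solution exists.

gcd(24, 80) = 8, and 8 | 64, so solutions exist.
Divide through by 8: 3*m mod 10 = 8.
3⁻¹ ≡ 7 (mod 10).
m ≡ 7*8 ≡ 6 (mod 10).
The smallest non-negative solution is m = 6.

6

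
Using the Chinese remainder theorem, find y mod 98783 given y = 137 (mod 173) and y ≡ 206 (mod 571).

1348

173⁻¹ mod 571: 173·538 ≡ 1 (mod 571), so 173⁻¹ ≡ 538.
y = 137 + 173·((206 − 137)·538 mod 571) = 137 + 173·7 = 1348.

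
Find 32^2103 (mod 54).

Using repeated squaring:
2103 in binary is 100000110111, i.e. 2103 = 2048 + 32 + 16 + 4 + 2 + 1.
32^1 ≡ 32 (mod 54)
32^2 ≡ 32^2 = 1024 ≡ 52 (mod 54)
32^4 ≡ 52^2 = 2704 ≡ 4 (mod 54)
32^8 ≡ 4^2 = 16 (mod 54)
32^16 ≡ 16^2 = 256 ≡ 40 (mod 54)
32^32 ≡ 40^2 = 1600 ≡ 34 (mod 54)
32^64 ≡ 34^2 = 1156 ≡ 22 (mod 54)
32^128 ≡ 22^2 = 484 ≡ 52 (mod 54)
32^256 ≡ 52^2 = 2704 ≡ 4 (mod 54)
32^512 ≡ 4^2 = 16 (mod 54)
32^1024 ≡ 16^2 = 256 ≡ 40 (mod 54)
32^2048 ≡ 40^2 = 1600 ≡ 34 (mod 54)
32^2103 = 32^2048 · 32^32 · 32^16 · 32^4 · 32^2 · 32^1 ≡ 34 · 34 · 40 · 4 · 52 · 32 (mod 54).
Accumulate the product:
34 · 34 = 1156 ≡ 22
22 · 40 = 880 ≡ 16
16 · 4 = 64 ≡ 10
10 · 52 = 520 ≡ 34
34 · 32 = 1088 ≡ 8

8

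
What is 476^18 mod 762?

By square-and-multiply:
18 in binary is 10010, i.e. 18 = 16 + 2.
476^1 ≡ 476 (mod 762)
476^2 ≡ 476^2 = 226576 ≡ 262 (mod 762)
476^4 ≡ 262^2 = 68644 ≡ 64 (mod 762)
476^8 ≡ 64^2 = 4096 ≡ 286 (mod 762)
476^16 ≡ 286^2 = 81796 ≡ 262 (mod 762)
476^18 = 476^16 * 476^2 ≡ 262 * 262 (mod 762).
262 * 262 = 68644 ≡ 64 (mod 762).

64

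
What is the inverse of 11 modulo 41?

By the extended Euclidean algorithm:
41 = 3·11 + 8
11 = 1·8 + 3
8 = 2·3 + 2
3 = 1·2 + 1
2 = 2·1 + 0
gcd(11, 41) = 1, so the inverse exists.
Back-substitute for 1:
1 = 1·3 − 1·2
  = −1·8 + 3·3
  = 3·11 − 4·8
  = −4·41 + 15·11
So 11⁻¹ ≡ 15 (mod 41).

15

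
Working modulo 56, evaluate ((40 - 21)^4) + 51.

40 - 21 = 19
(19)^4 ≡ 9 (mod 56)
9 + 51 = 60 ≡ 4 (mod 56)

4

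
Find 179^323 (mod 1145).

Compute successive squares:
323 in binary is 101000011, i.e. 323 = 256 + 64 + 2 + 1.
179^1 ≡ 179 (mod 1145)
179^2 ≡ 179^2 = 32041 ≡ 1126 (mod 1145)
179^4 ≡ 1126^2 = 1267876 ≡ 361 (mod 1145)
179^8 ≡ 361^2 = 130321 ≡ 936 (mod 1145)
179^16 ≡ 936^2 = 876096 ≡ 171 (mod 1145)
179^32 ≡ 171^2 = 29241 ≡ 616 (mod 1145)
179^64 ≡ 616^2 = 379456 ≡ 461 (mod 1145)
179^128 ≡ 461^2 = 212521 ≡ 696 (mod 1145)
179^256 ≡ 696^2 = 484416 ≡ 81 (mod 1145)
179^323 = 179^256 * 179^64 * 179^2 * 179^1 ≡ 81 * 461 * 1126 * 179 (mod 1145).
Accumulate the product:
81 * 461 = 37341 ≡ 701
701 * 1126 = 789326 ≡ 421
421 * 179 = 75359 ≡ 934

934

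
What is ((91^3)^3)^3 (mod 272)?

(91)^3 ≡ 131 (mod 272)
(131)^3 ≡ 11 (mod 272)
(11)^3 ≡ 243 (mod 272)

243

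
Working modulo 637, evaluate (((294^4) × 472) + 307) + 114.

(294)^4 ≡ 196 (mod 637)
196 × 472 = 92512 ≡ 147 (mod 637)
147 + 307 = 454
454 + 114 = 568

568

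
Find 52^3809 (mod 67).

42

3809 in binary is 111011100001, i.e. 3809 = 2048 + 1024 + 512 + 128 + 64 + 32 + 1.
52^1 ≡ 52 (mod 67)
52^2 ≡ 52^2 = 2704 ≡ 24 (mod 67)
52^4 ≡ 24^2 = 576 ≡ 40 (mod 67)
52^8 ≡ 40^2 = 1600 ≡ 59 (mod 67)
52^16 ≡ 59^2 = 3481 ≡ 64 (mod 67)
52^32 ≡ 64^2 = 4096 ≡ 9 (mod 67)
52^64 ≡ 9^2 = 81 ≡ 14 (mod 67)
52^128 ≡ 14^2 = 196 ≡ 62 (mod 67)
52^256 ≡ 62^2 = 3844 ≡ 25 (mod 67)
52^512 ≡ 25^2 = 625 ≡ 22 (mod 67)
52^1024 ≡ 22^2 = 484 ≡ 15 (mod 67)
52^2048 ≡ 15^2 = 225 ≡ 24 (mod 67)
52^3809 = 52^2048 × 52^1024 × 52^512 × 52^128 × 52^64 × 52^32 × 52^1 ≡ 24 × 15 × 22 × 62 × 14 × 9 × 52 (mod 67).
Accumulate the product:
24 × 15 = 360 ≡ 25
25 × 22 = 550 ≡ 14
14 × 62 = 868 ≡ 64
64 × 14 = 896 ≡ 25
25 × 9 = 225 ≡ 24
24 × 52 = 1248 ≡ 42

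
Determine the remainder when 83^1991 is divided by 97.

By square-and-multiply:
83^1 ≡ 83 (mod 97)
83^2 ≡ 83^2 = 6889 ≡ 2 (mod 97)
83^4 ≡ 2^2 = 4 (mod 97)
83^8 ≡ 4^2 = 16 (mod 97)
83^16 ≡ 16^2 = 256 ≡ 62 (mod 97)
83^32 ≡ 62^2 = 3844 ≡ 61 (mod 97)
83^64 ≡ 61^2 = 3721 ≡ 35 (mod 97)
83^128 ≡ 35^2 = 1225 ≡ 61 (mod 97)
83^256 ≡ 61^2 = 3721 ≡ 35 (mod 97)
83^512 ≡ 35^2 = 1225 ≡ 61 (mod 97)
83^1024 ≡ 61^2 = 3721 ≡ 35 (mod 97)
83^1991 = 83^1024 * 83^512 * 83^256 * 83^128 * 83^64 * 83^4 * 83^2 * 83^1 ≡ 35 * 61 * 35 * 61 * 35 * 4 * 2 * 83 (mod 97).
Accumulate the product:
35 * 61 = 2135 ≡ 1
1 * 35 = 35
35 * 61 = 2135 ≡ 1
1 * 35 = 35
35 * 4 = 140 ≡ 43
43 * 2 = 86
86 * 83 = 7138 ≡ 57

57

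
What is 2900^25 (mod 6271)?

Using repeated squaring:
2900^1 ≡ 2900 (mod 6271)
2900^2 ≡ 2900^2 = 8410000 ≡ 589 (mod 6271)
2900^4 ≡ 589^2 = 346921 ≡ 2016 (mod 6271)
2900^8 ≡ 2016^2 = 4064256 ≡ 648 (mod 6271)
2900^16 ≡ 648^2 = 419904 ≡ 6018 (mod 6271)
2900^25 = 2900^16 × 2900^8 × 2900^1 ≡ 6018 × 648 × 2900 (mod 6271).
Accumulate the product:
6018 × 648 = 3899664 ≡ 5373
5373 × 2900 = 15581700 ≡ 4536

4536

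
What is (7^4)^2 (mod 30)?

(7)^4 ≡ 1 (mod 30)
(1)^2 ≡ 1 (mod 30)

1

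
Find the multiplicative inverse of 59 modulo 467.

95

By the extended Euclidean algorithm:
467 = 7*59 + 54
59 = 1*54 + 5
54 = 10*5 + 4
5 = 1*4 + 1
4 = 4*1 + 0
gcd(59, 467) = 1, so the inverse exists.
Bézout: 1 = −12*467 + 95*59.
So 59⁻¹ ≡ 95 (mod 467).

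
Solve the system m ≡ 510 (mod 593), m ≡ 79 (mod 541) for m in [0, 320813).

137493

593⁻¹ mod 541: 593*489 ≡ 1 (mod 541), so 593⁻¹ ≡ 489.
m = 510 + 593*((79 − 510)*489 mod 541) = 510 + 593*231 = 137493.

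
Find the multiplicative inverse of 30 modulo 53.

23

Run the extended Euclidean algorithm:
53 = 1·30 + 23
30 = 1·23 + 7
23 = 3·7 + 2
7 = 3·2 + 1
2 = 2·1 + 0
gcd(30, 53) = 1, so the inverse exists.
Back-substitute for 1:
1 = 1·7 − 3·2
  = −3·23 + 10·7
  = 10·30 − 13·23
  = −13·53 + 23·30
So 30⁻¹ ≡ 23 (mod 53).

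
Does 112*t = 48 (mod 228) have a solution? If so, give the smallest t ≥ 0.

gcd(112, 228) = 4, and 4 | 48, so solutions exist.
Divide through by 4: 28*t ≡ 12 (mod 57).
28⁻¹ ≡ 55 (mod 57).
t ≡ 55*12 ≡ 33 (mod 57).
The smallest non-negative solution is t = 33.

33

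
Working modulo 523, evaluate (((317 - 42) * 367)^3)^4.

134

317 - 42 = 275
275 * 367 = 100925 ≡ 509 (mod 523)
(509)^3 ≡ 394 (mod 523)
(394)^4 ≡ 134 (mod 523)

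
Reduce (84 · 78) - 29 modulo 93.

13

84 · 78 = 6552 ≡ 42 (mod 93)
42 - 29 = 13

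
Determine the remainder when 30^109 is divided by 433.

259

Compute successive squares:
30^1 ≡ 30 (mod 433)
30^2 ≡ 30^2 = 900 ≡ 34 (mod 433)
30^4 ≡ 34^2 = 1156 ≡ 290 (mod 433)
30^8 ≡ 290^2 = 84100 ≡ 98 (mod 433)
30^16 ≡ 98^2 = 9604 ≡ 78 (mod 433)
30^32 ≡ 78^2 = 6084 ≡ 22 (mod 433)
30^64 ≡ 22^2 = 484 ≡ 51 (mod 433)
30^109 = 30^64 × 30^32 × 30^8 × 30^4 × 30^1 ≡ 51 × 22 × 98 × 290 × 30 (mod 433).
Accumulate the product:
51 × 22 = 1122 ≡ 256
256 × 98 = 25088 ≡ 407
407 × 290 = 118030 ≡ 254
254 × 30 = 7620 ≡ 259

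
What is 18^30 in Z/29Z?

By square-and-multiply:
30 in binary is 11110, i.e. 30 = 16 + 8 + 4 + 2.
18^1 ≡ 18 (mod 29)
18^2 ≡ 18^2 = 324 ≡ 5 (mod 29)
18^4 ≡ 5^2 = 25 (mod 29)
18^8 ≡ 25^2 = 625 ≡ 16 (mod 29)
18^16 ≡ 16^2 = 256 ≡ 24 (mod 29)
18^30 = 18^16 · 18^8 · 18^4 · 18^2 ≡ 24 · 16 · 25 · 5 (mod 29).
Accumulate the product:
24 · 16 = 384 ≡ 7
7 · 25 = 175 ≡ 1
1 · 5 = 5

5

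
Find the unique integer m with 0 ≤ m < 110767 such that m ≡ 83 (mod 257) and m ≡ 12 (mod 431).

257⁻¹ mod 431: 257×161 ≡ 1 (mod 431), so 257⁻¹ ≡ 161.
m = 83 + 257×((12 − 83)×161 mod 431) = 83 + 257×206 = 53025.
Check: 53025 mod 257 = 83, 53025 mod 431 = 12. ✓

53025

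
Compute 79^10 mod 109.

79^1 ≡ 79 (mod 109)
79^2 ≡ 79^2 = 6241 ≡ 28 (mod 109)
79^4 ≡ 28^2 = 784 ≡ 21 (mod 109)
79^8 ≡ 21^2 = 441 ≡ 5 (mod 109)
79^10 = 79^8 * 79^2 ≡ 5 * 28 (mod 109).
5 * 28 = 140 ≡ 31 (mod 109).

31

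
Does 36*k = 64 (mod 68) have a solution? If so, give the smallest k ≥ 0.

gcd(36, 68) = 4, and 4 | 64, so solutions exist.
Divide through by 4: 9*k = 16 (mod 17).
9⁻¹ ≡ 2 (mod 17).
k ≡ 2*16 ≡ 15 (mod 17).
The smallest non-negative solution is k = 15.

15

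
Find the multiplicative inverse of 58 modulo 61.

61 = 1*58 + 3
58 = 19*3 + 1
3 = 3*1 + 0
gcd(58, 61) = 1, so the inverse exists.
Bézout: 1 = −19*61 + 20*58.
So 58⁻¹ ≡ 20 (mod 61).

20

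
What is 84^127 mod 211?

Compute successive squares:
127 in binary is 1111111, i.e. 127 = 64 + 32 + 16 + 8 + 4 + 2 + 1.
84^1 ≡ 84 (mod 211)
84^2 ≡ 84^2 = 7056 ≡ 93 (mod 211)
84^4 ≡ 93^2 = 8649 ≡ 209 (mod 211)
84^8 ≡ 209^2 = 43681 ≡ 4 (mod 211)
84^16 ≡ 4^2 = 16 (mod 211)
84^32 ≡ 16^2 = 256 ≡ 45 (mod 211)
84^64 ≡ 45^2 = 2025 ≡ 126 (mod 211)
84^127 = 84^64 · 84^32 · 84^16 · 84^8 · 84^4 · 84^2 · 84^1 ≡ 126 · 45 · 16 · 4 · 209 · 93 · 84 (mod 211).
Accumulate the product:
126 · 45 = 5670 ≡ 184
184 · 16 = 2944 ≡ 201
201 · 4 = 804 ≡ 171
171 · 209 = 35739 ≡ 80
80 · 93 = 7440 ≡ 55
55 · 84 = 4620 ≡ 189

189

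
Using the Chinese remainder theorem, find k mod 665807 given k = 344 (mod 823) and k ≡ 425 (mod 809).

623355

823⁻¹ mod 809: 823*289 ≡ 1 (mod 809), so 823⁻¹ ≡ 289.
k = 344 + 823*((425 − 344)*289 mod 809) = 344 + 823*757 = 623355.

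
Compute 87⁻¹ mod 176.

Apply the Euclidean algorithm and back-substitute:
176 = 2*87 + 2
87 = 43*2 + 1
2 = 2*1 + 0
gcd(87, 176) = 1, so the inverse exists.
Bézout: 1 = −43*176 + 87*87.
So 87⁻¹ ≡ 87 (mod 176).

87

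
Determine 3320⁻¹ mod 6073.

3481

6073 = 1*3320 + 2753
3320 = 1*2753 + 567
2753 = 4*567 + 485
567 = 1*485 + 82
485 = 5*82 + 75
82 = 1*75 + 7
75 = 10*7 + 5
7 = 1*5 + 2
5 = 2*2 + 1
2 = 2*1 + 0
gcd(3320, 6073) = 1, so the inverse exists.
Back-substitute for 1:
1 = 1*5 − 2*2
  = −2*7 + 3*5
  = 3*75 − 32*7
  = −32*82 + 35*75
  = 35*485 − 207*82
  = −207*567 + 242*485
  = 242*2753 − 1175*567
  = −1175*3320 + 1417*2753
  = 1417*6073 − 2592*3320
So 3320⁻¹ ≡ −2592 ≡ 3481 (mod 6073).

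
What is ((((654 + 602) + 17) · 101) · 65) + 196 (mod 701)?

119

654 + 602 = 1256 ≡ 555 (mod 701)
555 + 17 = 572
572 · 101 = 57772 ≡ 290 (mod 701)
290 · 65 = 18850 ≡ 624 (mod 701)
624 + 196 = 820 ≡ 119 (mod 701)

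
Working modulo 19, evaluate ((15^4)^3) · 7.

11

(15)^4 ≡ 9 (mod 19)
(9)^3 ≡ 7 (mod 19)
7 · 7 = 49 ≡ 11 (mod 19)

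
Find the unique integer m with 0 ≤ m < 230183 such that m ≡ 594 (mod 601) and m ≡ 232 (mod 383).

601⁻¹ mod 383: 601*318 ≡ 1 (mod 383), so 601⁻¹ ≡ 318.
m = 594 + 601*((232 − 594)*318 mod 383) = 594 + 601*167 = 100961.
Check: 100961 mod 601 = 594, 100961 mod 383 = 232. ✓

100961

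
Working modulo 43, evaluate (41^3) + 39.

(41)^3 ≡ 35 (mod 43)
35 + 39 = 74 ≡ 31 (mod 43)

31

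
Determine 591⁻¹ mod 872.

872 = 1×591 + 281
591 = 2×281 + 29
281 = 9×29 + 20
29 = 1×20 + 9
20 = 2×9 + 2
9 = 4×2 + 1
2 = 2×1 + 0
gcd(591, 872) = 1, so the inverse exists.
Bézout: 1 = −265×872 + 391×591.
So 591⁻¹ ≡ 391 (mod 872).

391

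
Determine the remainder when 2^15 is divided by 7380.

2^1 ≡ 2 (mod 7380)
2^2 ≡ 2^2 = 4 (mod 7380)
2^4 ≡ 4^2 = 16 (mod 7380)
2^8 ≡ 16^2 = 256 (mod 7380)
2^15 = 2^8 × 2^4 × 2^2 × 2^1 ≡ 256 × 16 × 4 × 2 (mod 7380).
Accumulate the product:
256 × 16 = 4096
4096 × 4 = 16384 ≡ 1624
1624 × 2 = 3248

3248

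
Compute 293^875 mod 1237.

524

Using repeated squaring:
875 in binary is 1101101011, i.e. 875 = 512 + 256 + 64 + 32 + 8 + 2 + 1.
293^1 ≡ 293 (mod 1237)
293^2 ≡ 293^2 = 85849 ≡ 496 (mod 1237)
293^4 ≡ 496^2 = 246016 ≡ 1090 (mod 1237)
293^8 ≡ 1090^2 = 1188100 ≡ 580 (mod 1237)
293^16 ≡ 580^2 = 336400 ≡ 1173 (mod 1237)
293^32 ≡ 1173^2 = 1375929 ≡ 385 (mod 1237)
293^64 ≡ 385^2 = 148225 ≡ 1022 (mod 1237)
293^128 ≡ 1022^2 = 1044484 ≡ 456 (mod 1237)
293^256 ≡ 456^2 = 207936 ≡ 120 (mod 1237)
293^512 ≡ 120^2 = 14400 ≡ 793 (mod 1237)
293^875 = 293^512 × 293^256 × 293^64 × 293^32 × 293^8 × 293^2 × 293^1 ≡ 793 × 120 × 1022 × 385 × 580 × 496 × 293 (mod 1237).
Accumulate the product:
793 × 120 = 95160 ≡ 1148
1148 × 1022 = 1173256 ≡ 580
580 × 385 = 223300 ≡ 640
640 × 580 = 371200 ≡ 100
100 × 496 = 49600 ≡ 120
120 × 293 = 35160 ≡ 524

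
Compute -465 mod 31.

0

-465 = -15×31 + 0, so -465 ≡ 0 (mod 31).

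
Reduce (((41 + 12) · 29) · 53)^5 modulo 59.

41 + 12 = 53
53 · 29 = 1537 ≡ 3 (mod 59)
3 · 53 = 159 ≡ 41 (mod 59)
(41)^5 ≡ 25 (mod 59)

25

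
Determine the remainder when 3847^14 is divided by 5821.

By square-and-multiply:
14 in binary is 1110, i.e. 14 = 8 + 4 + 2.
3847^1 ≡ 3847 (mod 5821)
3847^2 ≡ 3847^2 = 14799409 ≡ 2427 (mod 5821)
3847^4 ≡ 2427^2 = 5890329 ≡ 5298 (mod 5821)
3847^8 ≡ 5298^2 = 28068804 ≡ 5763 (mod 5821)
3847^14 = 3847^8 × 3847^4 × 3847^2 ≡ 5763 × 5298 × 2427 (mod 5821).
Accumulate the product:
5763 × 5298 = 30532374 ≡ 1229
1229 × 2427 = 2982783 ≡ 2431

2431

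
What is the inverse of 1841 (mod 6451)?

6451 = 3*1841 + 928
1841 = 1*928 + 913
928 = 1*913 + 15
913 = 60*15 + 13
15 = 1*13 + 2
13 = 6*2 + 1
2 = 2*1 + 0
gcd(1841, 6451) = 1, so the inverse exists.
Bézout: 1 = −859*6451 + 3010*1841.
So 1841⁻¹ ≡ 3010 (mod 6451).

3010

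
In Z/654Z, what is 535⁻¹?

654 = 1*535 + 119
535 = 4*119 + 59
119 = 2*59 + 1
59 = 59*1 + 0
gcd(535, 654) = 1, so the inverse exists.
Back-substitute for 1:
1 = 1*119 − 2*59
  = −2*535 + 9*119
  = 9*654 − 11*535
So 535⁻¹ ≡ −11 ≡ 643 (mod 654).

643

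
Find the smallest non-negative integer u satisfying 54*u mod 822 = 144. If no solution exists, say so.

94

gcd(54, 822) = 6, and 6 | 144, so solutions exist.
Divide through by 6: 9*u = 24 (mod 137).
9⁻¹ ≡ 61 (mod 137).
u ≡ 61*24 ≡ 94 (mod 137).
The smallest non-negative solution is u = 94.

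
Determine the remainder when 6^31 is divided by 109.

Compute successive squares:
31 in binary is 11111, i.e. 31 = 16 + 8 + 4 + 2 + 1.
6^1 ≡ 6 (mod 109)
6^2 ≡ 6^2 = 36 (mod 109)
6^4 ≡ 36^2 = 1296 ≡ 97 (mod 109)
6^8 ≡ 97^2 = 9409 ≡ 35 (mod 109)
6^16 ≡ 35^2 = 1225 ≡ 26 (mod 109)
6^31 = 6^16 × 6^8 × 6^4 × 6^2 × 6^1 ≡ 26 × 35 × 97 × 36 × 6 (mod 109).
Accumulate the product:
26 × 35 = 910 ≡ 38
38 × 97 = 3686 ≡ 89
89 × 36 = 3204 ≡ 43
43 × 6 = 258 ≡ 40

40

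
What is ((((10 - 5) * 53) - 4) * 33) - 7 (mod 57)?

10 - 5 = 5
5 * 53 = 265 ≡ 37 (mod 57)
37 - 4 = 33
33 * 33 = 1089 ≡ 6 (mod 57)
6 - 7 = -1 ≡ 56 (mod 57)

56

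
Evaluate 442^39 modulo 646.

68

39 in binary is 100111, i.e. 39 = 32 + 4 + 2 + 1.
442^1 ≡ 442 (mod 646)
442^2 ≡ 442^2 = 195364 ≡ 272 (mod 646)
442^4 ≡ 272^2 = 73984 ≡ 340 (mod 646)
442^8 ≡ 340^2 = 115600 ≡ 612 (mod 646)
442^16 ≡ 612^2 = 374544 ≡ 510 (mod 646)
442^32 ≡ 510^2 = 260100 ≡ 408 (mod 646)
442^39 = 442^32 · 442^4 · 442^2 · 442^1 ≡ 408 · 340 · 272 · 442 (mod 646).
Accumulate the product:
408 · 340 = 138720 ≡ 476
476 · 272 = 129472 ≡ 272
272 · 442 = 120224 ≡ 68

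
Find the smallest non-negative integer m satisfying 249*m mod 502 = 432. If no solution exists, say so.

gcd(249, 502) = 1, so a unique solution mod 502 exists.
249⁻¹ ≡ 125 (mod 502).
m ≡ 125*432 ≡ 286 (mod 502).

286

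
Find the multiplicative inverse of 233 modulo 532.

532 = 2×233 + 66
233 = 3×66 + 35
66 = 1×35 + 31
35 = 1×31 + 4
31 = 7×4 + 3
4 = 1×3 + 1
3 = 3×1 + 0
gcd(233, 532) = 1, so the inverse exists.
Bézout: 1 = −60×532 + 137×233.
So 233⁻¹ ≡ 137 (mod 532).

137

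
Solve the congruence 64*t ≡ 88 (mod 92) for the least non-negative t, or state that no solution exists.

gcd(64, 92) = 4, and 4 | 88, so solutions exist.
Divide through by 4: 16*t ≡ 22 (mod 23).
16⁻¹ ≡ 13 (mod 23).
t ≡ 13*22 ≡ 10 (mod 23).
The smallest non-negative solution is t = 10.

10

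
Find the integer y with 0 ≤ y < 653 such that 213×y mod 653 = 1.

By the extended Euclidean algorithm:
653 = 3×213 + 14
213 = 15×14 + 3
14 = 4×3 + 2
3 = 1×2 + 1
2 = 2×1 + 0
gcd(213, 653) = 1, so the inverse exists.
Back-substitute for 1:
1 = 1×3 − 1×2
  = −1×14 + 5×3
  = 5×213 − 76×14
  = −76×653 + 233×213
So 213⁻¹ ≡ 233 (mod 653).

233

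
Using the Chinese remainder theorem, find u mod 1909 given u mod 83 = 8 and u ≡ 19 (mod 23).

755

83⁻¹ mod 23: 83×5 ≡ 1 (mod 23), so 83⁻¹ ≡ 5.
u = 8 + 83×((19 − 8)×5 mod 23) = 8 + 83×9 = 755.
Check: 755 mod 83 = 8, 755 mod 23 = 19. ✓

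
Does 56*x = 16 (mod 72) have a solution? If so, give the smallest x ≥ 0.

gcd(56, 72) = 8, and 8 | 16, so solutions exist.
Divide through by 8: 7*x = 2 (mod 9).
7⁻¹ ≡ 4 (mod 9).
x ≡ 4*2 ≡ 8 (mod 9).
The smallest non-negative solution is x = 8.

8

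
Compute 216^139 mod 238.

By square-and-multiply:
216^1 ≡ 216 (mod 238)
216^2 ≡ 216^2 = 46656 ≡ 8 (mod 238)
216^4 ≡ 8^2 = 64 (mod 238)
216^8 ≡ 64^2 = 4096 ≡ 50 (mod 238)
216^16 ≡ 50^2 = 2500 ≡ 120 (mod 238)
216^32 ≡ 120^2 = 14400 ≡ 120 (mod 238)
216^64 ≡ 120^2 = 14400 ≡ 120 (mod 238)
216^128 ≡ 120^2 = 14400 ≡ 120 (mod 238)
216^139 = 216^128 * 216^8 * 216^2 * 216^1 ≡ 120 * 50 * 8 * 216 (mod 238).
Accumulate the product:
120 * 50 = 6000 ≡ 50
50 * 8 = 400 ≡ 162
162 * 216 = 34992 ≡ 6

6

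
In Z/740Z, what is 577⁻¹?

513

740 = 1×577 + 163
577 = 3×163 + 88
163 = 1×88 + 75
88 = 1×75 + 13
75 = 5×13 + 10
13 = 1×10 + 3
10 = 3×3 + 1
3 = 3×1 + 0
gcd(577, 740) = 1, so the inverse exists.
Back-substitute for 1:
1 = 1×10 − 3×3
  = −3×13 + 4×10
  = 4×75 − 23×13
  = −23×88 + 27×75
  = 27×163 − 50×88
  = −50×577 + 177×163
  = 177×740 − 227×577
So 577⁻¹ ≡ −227 ≡ 513 (mod 740).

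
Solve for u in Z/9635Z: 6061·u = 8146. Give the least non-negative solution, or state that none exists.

gcd(6061, 9635) = 1, so a unique solution mod 9635 exists.
6061⁻¹ ≡ 3971 (mod 9635).
u ≡ 3971·8146 ≡ 3071 (mod 9635).

3071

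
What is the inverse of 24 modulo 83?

45

By the extended Euclidean algorithm:
83 = 3×24 + 11
24 = 2×11 + 2
11 = 5×2 + 1
2 = 2×1 + 0
gcd(24, 83) = 1, so the inverse exists.
Back-substitute for 1:
1 = 1×11 − 5×2
  = −5×24 + 11×11
  = 11×83 − 38×24
So 24⁻¹ ≡ −38 ≡ 45 (mod 83).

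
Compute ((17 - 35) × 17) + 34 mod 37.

24

17 - 35 = -18 ≡ 19 (mod 37)
19 × 17 = 323 ≡ 27 (mod 37)
27 + 34 = 61 ≡ 24 (mod 37)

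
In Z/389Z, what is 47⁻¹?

149

389 = 8×47 + 13
47 = 3×13 + 8
13 = 1×8 + 5
8 = 1×5 + 3
5 = 1×3 + 2
3 = 1×2 + 1
2 = 2×1 + 0
gcd(47, 389) = 1, so the inverse exists.
Bézout: 1 = −18×389 + 149×47.
So 47⁻¹ ≡ 149 (mod 389).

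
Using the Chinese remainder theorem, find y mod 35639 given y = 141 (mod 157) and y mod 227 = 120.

157⁻¹ mod 227: 157×107 ≡ 1 (mod 227), so 157⁻¹ ≡ 107.
y = 141 + 157×((120 − 141)×107 mod 227) = 141 + 157×23 = 3752.
Check: 3752 mod 157 = 141, 3752 mod 227 = 120. ✓

3752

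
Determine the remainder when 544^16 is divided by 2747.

2675

544^1 ≡ 544 (mod 2747)
544^2 ≡ 544^2 = 295936 ≡ 2007 (mod 2747)
544^4 ≡ 2007^2 = 4028049 ≡ 947 (mod 2747)
544^8 ≡ 947^2 = 896809 ≡ 1287 (mod 2747)
544^16 ≡ 1287^2 = 1656369 ≡ 2675 (mod 2747)
So 544^16 ≡ 2675 (mod 2747).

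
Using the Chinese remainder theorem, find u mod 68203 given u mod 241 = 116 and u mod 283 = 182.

241⁻¹ mod 283: 241·128 ≡ 1 (mod 283), so 241⁻¹ ≡ 128.
u = 116 + 241·((182 − 116)·128 mod 283) = 116 + 241·241 = 58197.
Check: 58197 mod 241 = 116, 58197 mod 283 = 182. ✓

58197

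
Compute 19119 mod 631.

189

19119 = 30×631 + 189, so 19119 ≡ 189 (mod 631).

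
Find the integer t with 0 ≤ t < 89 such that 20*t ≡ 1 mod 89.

89 = 4×20 + 9
20 = 2×9 + 2
9 = 4×2 + 1
2 = 2×1 + 0
gcd(20, 89) = 1, so the inverse exists.
Back-substitute for 1:
1 = 1×9 − 4×2
  = −4×20 + 9×9
  = 9×89 − 40×20
So 20⁻¹ ≡ −40 ≡ 49 (mod 89).

49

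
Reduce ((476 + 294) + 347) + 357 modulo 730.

476 + 294 = 770 ≡ 40 (mod 730)
40 + 347 = 387
387 + 357 = 744 ≡ 14 (mod 730)

14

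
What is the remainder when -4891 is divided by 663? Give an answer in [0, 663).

-4891 = -8*663 + 413, so -4891 ≡ 413 (mod 663).

413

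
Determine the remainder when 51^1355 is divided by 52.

51^1 ≡ 51 (mod 52)
51^2 ≡ 51^2 = 2601 ≡ 1 (mod 52)
51^4 ≡ 1^2 = 1 (mod 52)
51^8 ≡ 1^2 = 1 (mod 52)
51^16 ≡ 1^2 = 1 (mod 52)
51^32 ≡ 1^2 = 1 (mod 52)
51^64 ≡ 1^2 = 1 (mod 52)
51^128 ≡ 1^2 = 1 (mod 52)
51^256 ≡ 1^2 = 1 (mod 52)
51^512 ≡ 1^2 = 1 (mod 52)
51^1024 ≡ 1^2 = 1 (mod 52)
51^1355 = 51^1024 * 51^256 * 51^64 * 51^8 * 51^2 * 51^1 ≡ 1 * 1 * 1 * 1 * 1 * 51 (mod 52).
Accumulate the product:
1 * 1 = 1
1 * 1 = 1
1 * 1 = 1
1 * 1 = 1
1 * 51 = 51

51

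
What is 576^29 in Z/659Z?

609

Compute successive squares:
29 in binary is 11101, i.e. 29 = 16 + 8 + 4 + 1.
576^1 ≡ 576 (mod 659)
576^2 ≡ 576^2 = 331776 ≡ 299 (mod 659)
576^4 ≡ 299^2 = 89401 ≡ 436 (mod 659)
576^8 ≡ 436^2 = 190096 ≡ 304 (mod 659)
576^16 ≡ 304^2 = 92416 ≡ 156 (mod 659)
576^29 = 576^16 * 576^8 * 576^4 * 576^1 ≡ 156 * 304 * 436 * 576 (mod 659).
Accumulate the product:
156 * 304 = 47424 ≡ 635
635 * 436 = 276860 ≡ 80
80 * 576 = 46080 ≡ 609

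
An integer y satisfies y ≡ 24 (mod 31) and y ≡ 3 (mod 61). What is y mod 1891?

31⁻¹ mod 61: 31·2 ≡ 1 (mod 61), so 31⁻¹ ≡ 2.
y = 24 + 31·((3 − 24)·2 mod 61) = 24 + 31·19 = 613.

613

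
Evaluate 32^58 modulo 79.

58 in binary is 111010, i.e. 58 = 32 + 16 + 8 + 2.
32^1 ≡ 32 (mod 79)
32^2 ≡ 32^2 = 1024 ≡ 76 (mod 79)
32^4 ≡ 76^2 = 5776 ≡ 9 (mod 79)
32^8 ≡ 9^2 = 81 ≡ 2 (mod 79)
32^16 ≡ 2^2 = 4 (mod 79)
32^32 ≡ 4^2 = 16 (mod 79)
32^58 = 32^32 * 32^16 * 32^8 * 32^2 ≡ 16 * 4 * 2 * 76 (mod 79).
Accumulate the product:
16 * 4 = 64
64 * 2 = 128 ≡ 49
49 * 76 = 3724 ≡ 11

11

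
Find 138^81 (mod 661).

138^1 ≡ 138 (mod 661)
138^2 ≡ 138^2 = 19044 ≡ 536 (mod 661)
138^4 ≡ 536^2 = 287296 ≡ 422 (mod 661)
138^8 ≡ 422^2 = 178084 ≡ 275 (mod 661)
138^16 ≡ 275^2 = 75625 ≡ 271 (mod 661)
138^32 ≡ 271^2 = 73441 ≡ 70 (mod 661)
138^64 ≡ 70^2 = 4900 ≡ 273 (mod 661)
138^81 = 138^64 · 138^16 · 138^1 ≡ 273 · 271 · 138 (mod 661).
Accumulate the product:
273 · 271 = 73983 ≡ 612
612 · 138 = 84456 ≡ 509

509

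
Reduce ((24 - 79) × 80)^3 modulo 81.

1

24 - 79 = -55 ≡ 26 (mod 81)
26 × 80 = 2080 ≡ 55 (mod 81)
(55)^3 ≡ 1 (mod 81)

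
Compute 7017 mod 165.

87

7017 = 42*165 + 87, so 7017 ≡ 87 (mod 165).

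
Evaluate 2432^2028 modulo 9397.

By square-and-multiply:
2028 in binary is 11111101100, i.e. 2028 = 1024 + 512 + 256 + 128 + 64 + 32 + 8 + 4.
2432^1 ≡ 2432 (mod 9397)
2432^2 ≡ 2432^2 = 5914624 ≡ 3911 (mod 9397)
2432^4 ≡ 3911^2 = 15295921 ≡ 7002 (mod 9397)
2432^8 ≡ 7002^2 = 49028004 ≡ 3855 (mod 9397)
2432^16 ≡ 3855^2 = 14861025 ≡ 4368 (mod 9397)
2432^32 ≡ 4368^2 = 19079424 ≡ 3514 (mod 9397)
2432^64 ≡ 3514^2 = 12348196 ≡ 538 (mod 9397)
2432^128 ≡ 538^2 = 289444 ≡ 7534 (mod 9397)
2432^256 ≡ 7534^2 = 56761156 ≡ 3276 (mod 9397)
2432^512 ≡ 3276^2 = 10732176 ≡ 802 (mod 9397)
2432^1024 ≡ 802^2 = 643204 ≡ 4208 (mod 9397)
2432^2028 = 2432^1024 × 2432^512 × 2432^256 × 2432^128 × 2432^64 × 2432^32 × 2432^8 × 2432^4 ≡ 4208 × 802 × 3276 × 7534 × 538 × 3514 × 3855 × 7002 (mod 9397).
Accumulate the product:
4208 × 802 = 3374816 ≡ 1293
1293 × 3276 = 4235868 ≡ 7218
7218 × 7534 = 54380412 ≡ 9370
9370 × 538 = 5041060 ≡ 4268
4268 × 3514 = 14997752 ≡ 140
140 × 3855 = 539700 ≡ 4071
4071 × 7002 = 28505142 ≡ 4041

4041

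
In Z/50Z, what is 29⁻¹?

19

Apply the Euclidean algorithm and back-substitute:
50 = 1·29 + 21
29 = 1·21 + 8
21 = 2·8 + 5
8 = 1·5 + 3
5 = 1·3 + 2
3 = 1·2 + 1
2 = 2·1 + 0
gcd(29, 50) = 1, so the inverse exists.
Back-substitute for 1:
1 = 1·3 − 1·2
  = −1·5 + 2·3
  = 2·8 − 3·5
  = −3·21 + 8·8
  = 8·29 − 11·21
  = −11·50 + 19·29
So 29⁻¹ ≡ 19 (mod 50).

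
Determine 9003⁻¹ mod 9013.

By the extended Euclidean algorithm:
9013 = 1*9003 + 10
9003 = 900*10 + 3
10 = 3*3 + 1
3 = 3*1 + 0
gcd(9003, 9013) = 1, so the inverse exists.
Bézout: 1 = 2701*9013 − 2704*9003.
So 9003⁻¹ ≡ −2704 ≡ 6309 (mod 9013).

6309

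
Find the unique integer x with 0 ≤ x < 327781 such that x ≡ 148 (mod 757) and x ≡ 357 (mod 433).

757⁻¹ mod 433: 757*143 ≡ 1 (mod 433), so 757⁻¹ ≡ 143.
x = 148 + 757*((357 − 148)*143 mod 433) = 148 + 757*10 = 7718.
Check: 7718 mod 757 = 148, 7718 mod 433 = 357. ✓

7718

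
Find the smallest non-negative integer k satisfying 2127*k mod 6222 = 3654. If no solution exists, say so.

382

gcd(2127, 6222) = 3, and 3 | 3654, so solutions exist.
Divide through by 3: 709*k ≡ 1218 (mod 2074).
709⁻¹ ≡ 1761 (mod 2074).
k ≡ 1761*1218 ≡ 382 (mod 2074).
The smallest non-negative solution is k = 382.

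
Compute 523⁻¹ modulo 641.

440

Apply the Euclidean algorithm and back-substitute:
641 = 1×523 + 118
523 = 4×118 + 51
118 = 2×51 + 16
51 = 3×16 + 3
16 = 5×3 + 1
3 = 3×1 + 0
gcd(523, 641) = 1, so the inverse exists.
Bézout: 1 = 164×641 − 201×523.
So 523⁻¹ ≡ −201 ≡ 440 (mod 641).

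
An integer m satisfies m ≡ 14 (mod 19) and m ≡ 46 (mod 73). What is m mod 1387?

19⁻¹ mod 73: 19*50 ≡ 1 (mod 73), so 19⁻¹ ≡ 50.
m = 14 + 19*((46 − 14)*50 mod 73) = 14 + 19*67 = 1287.

1287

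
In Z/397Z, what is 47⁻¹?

321

By the extended Euclidean algorithm:
397 = 8×47 + 21
47 = 2×21 + 5
21 = 4×5 + 1
5 = 5×1 + 0
gcd(47, 397) = 1, so the inverse exists.
Bézout: 1 = 9×397 − 76×47.
So 47⁻¹ ≡ −76 ≡ 321 (mod 397).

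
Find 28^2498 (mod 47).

By square-and-multiply:
2498 in binary is 100111000010, i.e. 2498 = 2048 + 256 + 128 + 64 + 2.
28^1 ≡ 28 (mod 47)
28^2 ≡ 28^2 = 784 ≡ 32 (mod 47)
28^4 ≡ 32^2 = 1024 ≡ 37 (mod 47)
28^8 ≡ 37^2 = 1369 ≡ 6 (mod 47)
28^16 ≡ 6^2 = 36 (mod 47)
28^32 ≡ 36^2 = 1296 ≡ 27 (mod 47)
28^64 ≡ 27^2 = 729 ≡ 24 (mod 47)
28^128 ≡ 24^2 = 576 ≡ 12 (mod 47)
28^256 ≡ 12^2 = 144 ≡ 3 (mod 47)
28^512 ≡ 3^2 = 9 (mod 47)
28^1024 ≡ 9^2 = 81 ≡ 34 (mod 47)
28^2048 ≡ 34^2 = 1156 ≡ 28 (mod 47)
28^2498 = 28^2048 * 28^256 * 28^128 * 28^64 * 28^2 ≡ 28 * 3 * 12 * 24 * 32 (mod 47).
Accumulate the product:
28 * 3 = 84 ≡ 37
37 * 12 = 444 ≡ 21
21 * 24 = 504 ≡ 34
34 * 32 = 1088 ≡ 7

7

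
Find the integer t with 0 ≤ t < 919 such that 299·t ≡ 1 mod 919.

710

Apply the Euclidean algorithm and back-substitute:
919 = 3×299 + 22
299 = 13×22 + 13
22 = 1×13 + 9
13 = 1×9 + 4
9 = 2×4 + 1
4 = 4×1 + 0
gcd(299, 919) = 1, so the inverse exists.
Back-substitute for 1:
1 = 1×9 − 2×4
  = −2×13 + 3×9
  = 3×22 − 5×13
  = −5×299 + 68×22
  = 68×919 − 209×299
So 299⁻¹ ≡ −209 ≡ 710 (mod 919).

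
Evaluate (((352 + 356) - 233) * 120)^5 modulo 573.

381

352 + 356 = 708 ≡ 135 (mod 573)
135 - 233 = -98 ≡ 475 (mod 573)
475 * 120 = 57000 ≡ 273 (mod 573)
(273)^5 ≡ 381 (mod 573)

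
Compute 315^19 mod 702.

81

19 in binary is 10011, i.e. 19 = 16 + 2 + 1.
315^1 ≡ 315 (mod 702)
315^2 ≡ 315^2 = 99225 ≡ 243 (mod 702)
315^4 ≡ 243^2 = 59049 ≡ 81 (mod 702)
315^8 ≡ 81^2 = 6561 ≡ 243 (mod 702)
315^16 ≡ 243^2 = 59049 ≡ 81 (mod 702)
315^19 = 315^16 · 315^2 · 315^1 ≡ 81 · 243 · 315 (mod 702).
Accumulate the product:
81 · 243 = 19683 ≡ 27
27 · 315 = 8505 ≡ 81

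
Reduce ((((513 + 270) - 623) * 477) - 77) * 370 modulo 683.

644

513 + 270 = 783 ≡ 100 (mod 683)
100 - 623 = -523 ≡ 160 (mod 683)
160 * 477 = 76320 ≡ 507 (mod 683)
507 - 77 = 430
430 * 370 = 159100 ≡ 644 (mod 683)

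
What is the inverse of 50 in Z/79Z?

49

Run the extended Euclidean algorithm:
79 = 1*50 + 29
50 = 1*29 + 21
29 = 1*21 + 8
21 = 2*8 + 5
8 = 1*5 + 3
5 = 1*3 + 2
3 = 1*2 + 1
2 = 2*1 + 0
gcd(50, 79) = 1, so the inverse exists.
Back-substitute for 1:
1 = 1*3 − 1*2
  = −1*5 + 2*3
  = 2*8 − 3*5
  = −3*21 + 8*8
  = 8*29 − 11*21
  = −11*50 + 19*29
  = 19*79 − 30*50
So 50⁻¹ ≡ −30 ≡ 49 (mod 79).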